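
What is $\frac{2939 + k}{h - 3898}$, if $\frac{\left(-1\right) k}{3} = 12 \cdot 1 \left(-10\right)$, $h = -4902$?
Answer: $- \frac{3299}{8800} \approx -0.37489$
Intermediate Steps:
$k = 360$ ($k = - 3 \cdot 12 \cdot 1 \left(-10\right) = - 3 \cdot 12 \left(-10\right) = \left(-3\right) \left(-120\right) = 360$)
$\frac{2939 + k}{h - 3898} = \frac{2939 + 360}{-4902 - 3898} = \frac{3299}{-8800} = 3299 \left(- \frac{1}{8800}\right) = - \frac{3299}{8800}$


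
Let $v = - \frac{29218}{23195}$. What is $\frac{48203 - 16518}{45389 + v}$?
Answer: $\frac{734933575}{1052768637} \approx 0.6981$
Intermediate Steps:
$v = - \frac{29218}{23195}$ ($v = \left(-29218\right) \frac{1}{23195} = - \frac{29218}{23195} \approx -1.2597$)
$\frac{48203 - 16518}{45389 + v} = \frac{48203 - 16518}{45389 - \frac{29218}{23195}} = \frac{31685}{\frac{1052768637}{23195}} = 31685 \cdot \frac{23195}{1052768637} = \frac{734933575}{1052768637}$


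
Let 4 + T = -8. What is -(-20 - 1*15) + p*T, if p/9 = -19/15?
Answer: 859/5 ≈ 171.80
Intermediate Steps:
p = -57/5 (p = 9*(-19/15) = -57/5 ≈ -11.400)
T = -12 (T = -4 - 8 = -12)
-(-20 - 1*15) + p*T = -(-20 - 1*15) - 57/5*(-12) = -(-20 - 15) + 684/5 = -1*(-35) + 684/5 = 35 + 684/5 = 859/5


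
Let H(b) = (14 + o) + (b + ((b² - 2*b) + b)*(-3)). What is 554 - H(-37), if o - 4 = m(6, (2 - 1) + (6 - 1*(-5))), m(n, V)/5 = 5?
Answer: 4766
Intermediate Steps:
m(n, V) = 25 (m(n, V) = 5*5 = 25)
o = 29 (o = 4 + 25 = 29)
H(b) = 43 - 3*b² + 4*b (H(b) = (14 + 29) + (b + ((b² - 2*b) + b)*(-3)) = 43 + (b + (b² - b)*(-3)) = 43 + (b + (-3*b² + 3*b)) = 43 + (-3*b² + 4*b) = 43 - 3*b² + 4*b)
554 - H(-37) = 554 - (43 - 3*(-37)² + 4*(-37)) = 554 - (43 - 3*1369 - 148) = 554 - (43 - 4107 - 148) = 554 - 1*(-4212) = 554 + 4212 = 4766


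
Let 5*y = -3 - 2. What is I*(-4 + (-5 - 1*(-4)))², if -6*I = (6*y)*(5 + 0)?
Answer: 125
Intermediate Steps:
y = -1 (y = (-3 - 2)/5 = (⅕)*(-5) = -1)
I = 5 (I = -6*(-1)*(5 + 0)/6 = -(-1)*5 = -⅙*(-30) = 5)
I*(-4 + (-5 - 1*(-4)))² = 5*(-4 + (-5 - 1*(-4)))² = 5*(-4 + (-5 + 4))² = 5*(-4 - 1)² = 5*(-5)² = 5*25 = 125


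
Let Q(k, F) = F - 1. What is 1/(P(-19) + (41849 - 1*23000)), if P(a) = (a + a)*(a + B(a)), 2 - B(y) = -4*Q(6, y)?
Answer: 1/22535 ≈ 4.4375e-5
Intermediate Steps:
Q(k, F) = -1 + F
B(y) = -2 + 4*y (B(y) = 2 - (-4)*(-1 + y) = 2 - (4 - 4*y) = 2 + (-4 + 4*y) = -2 + 4*y)
P(a) = 2*a*(-2 + 5*a) (P(a) = (a + a)*(a + (-2 + 4*a)) = (2*a)*(-2 + 5*a) = 2*a*(-2 + 5*a))
1/(P(-19) + (41849 - 1*23000)) = 1/(2*(-19)*(-2 + 5*(-19)) + (41849 - 1*23000)) = 1/(2*(-19)*(-2 - 95) + (41849 - 23000)) = 1/(2*(-19)*(-97) + 18849) = 1/(3686 + 18849) = 1/22535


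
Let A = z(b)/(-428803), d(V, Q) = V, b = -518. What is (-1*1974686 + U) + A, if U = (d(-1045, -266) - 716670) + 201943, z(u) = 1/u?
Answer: -553180416398931/222119954 ≈ -2.4905e+6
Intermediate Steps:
U = -515772 (U = (-1045 - 716670) + 201943 = -717715 + 201943 = -515772)
A = 1/222119954 (A = 1/(-518*(-428803)) = -1/518*(-1/428803) = 1/222119954 ≈ 4.5021e-9)
(-1*1974686 + U) + A = (-1*1974686 - 515772) + 1/222119954 = (-1974686 - 515772) + 1/222119954 = -2490458 + 1/222119954 = -553180416398931/222119954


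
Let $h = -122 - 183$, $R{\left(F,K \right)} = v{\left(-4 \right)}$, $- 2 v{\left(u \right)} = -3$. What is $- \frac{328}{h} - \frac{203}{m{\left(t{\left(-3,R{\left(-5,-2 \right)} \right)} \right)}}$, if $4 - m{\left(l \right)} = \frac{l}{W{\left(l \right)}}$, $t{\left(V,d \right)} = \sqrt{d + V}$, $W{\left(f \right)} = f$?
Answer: $- \frac{60931}{915} \approx -66.591$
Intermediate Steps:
$v{\left(u \right)} = \frac{3}{2}$ ($v{\left(u \right)} = \left(- \frac{1}{2}\right) \left(-3\right) = \frac{3}{2}$)
$R{\left(F,K \right)} = \frac{3}{2}$
$h = -305$
$t{\left(V,d \right)} = \sqrt{V + d}$
$m{\left(l \right)} = 3$ ($m{\left(l \right)} = 4 - \frac{l}{l} = 4 - 1 = 3$)
$- \frac{328}{h} - \frac{203}{m{\left(t{\left(-3,R{\left(-5,-2 \right)} \right)} \right)}} = - \frac{328}{-305} - \frac{203}{3} = \left(-328\right) \left(- \frac{1}{305}\right) - \frac{203}{3} = \frac{328}{305} - \frac{203}{3} = - \frac{60931}{915}$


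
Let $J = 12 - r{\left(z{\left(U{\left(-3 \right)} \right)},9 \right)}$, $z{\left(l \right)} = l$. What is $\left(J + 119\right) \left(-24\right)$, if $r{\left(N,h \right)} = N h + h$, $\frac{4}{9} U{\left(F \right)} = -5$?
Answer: $-5358$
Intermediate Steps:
$U{\left(F \right)} = - \frac{45}{4}$ ($U{\left(F \right)} = \frac{9}{4} \left(-5\right) = - \frac{45}{4}$)
$r{\left(N,h \right)} = h + N h$
$J = \frac{417}{4}$ ($J = 12 - 9 \left(1 - \frac{45}{4}\right) = 12 - 9 \left(- \frac{41}{4}\right) = 12 - - \frac{369}{4} = 12 + \frac{369}{4} = \frac{417}{4} \approx 104.25$)
$\left(J + 119\right) \left(-24\right) = \left(\frac{417}{4} + 119\right) \left(-24\right) = \frac{893}{4} \left(-24\right) = -5358$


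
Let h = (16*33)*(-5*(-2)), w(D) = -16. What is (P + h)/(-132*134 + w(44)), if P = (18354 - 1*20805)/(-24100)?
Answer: -127250451/426666400 ≈ -0.29824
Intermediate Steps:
h = 5280 (h = 528*10 = 5280)
P = 2451/24100 (P = (18354 - 20805)*(-1/24100) = -2451*(-1/24100) = 2451/24100 ≈ 0.10170)
(P + h)/(-132*134 + w(44)) = (2451/24100 + 5280)/(-132*134 - 16) = 127250451/(24100*(-17688 - 16)) = (127250451/24100)/(-17704) = (127250451/24100)*(-1/17704) = -127250451/426666400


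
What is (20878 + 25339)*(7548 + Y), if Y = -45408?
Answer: -1749775620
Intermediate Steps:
(20878 + 25339)*(7548 + Y) = (20878 + 25339)*(7548 - 45408) = 46217*(-37860) = -1749775620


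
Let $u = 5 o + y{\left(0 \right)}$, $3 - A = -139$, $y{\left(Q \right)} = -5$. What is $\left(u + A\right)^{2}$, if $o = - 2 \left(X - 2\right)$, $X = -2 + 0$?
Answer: $31329$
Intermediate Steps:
$X = -2$
$A = 142$ ($A = 3 - -139 = 3 + 139 = 142$)
$o = 8$ ($o = - 2 \left(-2 - 2\right) = \left(-2\right) \left(-4\right) = 8$)
$u = 35$ ($u = 5 \cdot 8 - 5 = 40 - 5 = 35$)
$\left(u + A\right)^{2} = \left(35 + 142\right)^{2} = 177^{2} = 31329$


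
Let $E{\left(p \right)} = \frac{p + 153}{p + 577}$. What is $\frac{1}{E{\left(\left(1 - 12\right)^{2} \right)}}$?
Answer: $\frac{349}{137} \approx 2.5474$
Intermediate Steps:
$E{\left(p \right)} = \frac{153 + p}{577 + p}$
$\frac{1}{E{\left(\left(1 - 12\right)^{2} \right)}} = \frac{1}{\frac{1}{577 + \left(1 - 12\right)^{2}} \left(153 + \left(1 - 12\right)^{2}\right)} = \frac{1}{\frac{1}{577 + \left(-11\right)^{2}} \left(153 + \left(-11\right)^{2}\right)} = \frac{1}{\frac{1}{577 + 121} \left(153 + 121\right)} = \frac{1}{\frac{1}{698} \cdot 274} = \frac{1}{\frac{137}{349}} = \frac{349}{137}$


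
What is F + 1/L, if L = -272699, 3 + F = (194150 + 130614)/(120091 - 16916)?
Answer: 4155556886/28135719325 ≈ 0.14770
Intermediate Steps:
F = 15239/103175 (F = -3 + (194150 + 130614)/(120091 - 16916) = -3 + 324764/103175 = 15239/103175 ≈ 0.14770)
F + 1/L = 15239/103175 + 1/(-272699) = 15239/103175 - 1/272699 = 4155556886/28135719325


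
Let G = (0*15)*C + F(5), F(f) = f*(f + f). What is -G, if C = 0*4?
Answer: -50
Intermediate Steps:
F(f) = 2*f² (F(f) = f*(2*f) = 2*f²)
C = 0
G = 50 (G = (0*15)*0 + 2*5² = 0*0 + 2*25 = 0 + 50 = 50)
-G = -1*50 = -50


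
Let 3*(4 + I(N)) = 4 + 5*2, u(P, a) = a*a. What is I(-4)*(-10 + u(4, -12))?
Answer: 268/3 ≈ 89.333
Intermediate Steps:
u(P, a) = a²
I(N) = ⅔ (I(N) = -4 + (4 + 5*2)/3 = -4 + (4 + 10)/3 = -4 + (⅓)*14 = -4 + 14/3 = ⅔)
I(-4)*(-10 + u(4, -12)) = 2*(-10 + (-12)²)/3 = 2*(-10 + 144)/3 = (⅔)*134 = 268/3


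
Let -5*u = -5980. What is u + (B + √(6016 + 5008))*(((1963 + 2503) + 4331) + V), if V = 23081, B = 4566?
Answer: 145556144 + 127512*√689 ≈ 1.4890e+8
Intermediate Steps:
u = 1196 (u = -⅕*(-5980) = 1196)
u + (B + √(6016 + 5008))*(((1963 + 2503) + 4331) + V) = 1196 + (4566 + √(6016 + 5008))*(((1963 + 2503) + 4331) + 23081) = 1196 + (4566 + √11024)*((4466 + 4331) + 23081) = 1196 + (4566 + 4*√689)*(8797 + 23081) = 1196 + (4566 + 4*√689)*31878 = 1196 + (145554948 + 127512*√689) = 145556144 + 127512*√689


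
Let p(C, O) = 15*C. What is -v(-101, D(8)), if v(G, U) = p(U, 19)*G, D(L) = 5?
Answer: 7575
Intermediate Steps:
v(G, U) = 15*G*U (v(G, U) = (15*U)*G = 15*G*U)
-v(-101, D(8)) = -15*(-101)*5 = -1*(-7575) = 7575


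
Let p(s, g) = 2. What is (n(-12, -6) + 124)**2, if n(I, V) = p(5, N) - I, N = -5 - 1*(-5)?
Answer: 19044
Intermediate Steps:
N = 0 (N = -5 + 5 = 0)
n(I, V) = 2 - I
(n(-12, -6) + 124)**2 = ((2 - 1*(-12)) + 124)**2 = ((2 + 12) + 124)**2 = (14 + 124)**2 = 138**2 = 19044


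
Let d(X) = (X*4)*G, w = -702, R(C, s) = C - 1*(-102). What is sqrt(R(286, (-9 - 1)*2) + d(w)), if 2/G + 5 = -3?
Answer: sqrt(1090) ≈ 33.015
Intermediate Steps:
G = -1/4 (G = 2/(-5 - 3) = 2/(-8) = 2*(-1/8) = -1/4 ≈ -0.25000)
R(C, s) = 102 + C (R(C, s) = C + 102 = 102 + C)
d(X) = -X (d(X) = (X*4)*(-1/4) = (4*X)*(-1/4) = -X)
sqrt(R(286, (-9 - 1)*2) + d(w)) = sqrt((102 + 286) - 1*(-702)) = sqrt(388 + 702) = sqrt(1090)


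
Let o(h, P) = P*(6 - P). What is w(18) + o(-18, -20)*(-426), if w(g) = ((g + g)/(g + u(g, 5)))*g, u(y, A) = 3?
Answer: 1550856/7 ≈ 2.2155e+5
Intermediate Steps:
w(g) = 2*g²/(3 + g) (w(g) = ((g + g)/(g + 3))*g = ((2*g)/(3 + g))*g = (2*g/(3 + g))*g = 2*g²/(3 + g))
w(18) + o(-18, -20)*(-426) = 2*18²/(3 + 18) - 20*(6 - 1*(-20))*(-426) = 2*324/21 - 20*(6 + 20)*(-426) = 2*324*(1/21) - 20*26*(-426) = 216/7 - 520*(-426) = 216/7 + 221520 = 1550856/7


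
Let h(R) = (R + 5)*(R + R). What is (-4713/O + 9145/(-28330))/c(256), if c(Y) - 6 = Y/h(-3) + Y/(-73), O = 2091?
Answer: 2228565681/16294407452 ≈ 0.13677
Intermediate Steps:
h(R) = 2*R*(5 + R) (h(R) = (5 + R)*(2*R) = 2*R*(5 + R))
c(Y) = 6 - 85*Y/876 (c(Y) = 6 + (Y/((2*(-3)*(5 - 3))) + Y/(-73)) = 6 + (Y/((2*(-3)*2)) + Y*(-1/73)) = 6 + (Y/(-12) - Y/73) = 6 + (Y*(-1/12) - Y/73) = 6 + (-Y/12 - Y/73) = 6 - 85*Y/876)
(-4713/O + 9145/(-28330))/c(256) = (-4713/2091 + 9145/(-28330))/(6 - 85/876*256) = (-4713*1/2091 + 9145*(-1/28330))/(6 - 5440/219) = (-1571/697 - 1829/5666)/(-4126/219) = -10176099/3949202*(-219/4126) = 2228565681/16294407452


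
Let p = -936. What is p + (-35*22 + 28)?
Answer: -1678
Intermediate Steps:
p + (-35*22 + 28) = -936 + (-35*22 + 28) = -936 + (-770 + 28) = -936 - 742 = -1678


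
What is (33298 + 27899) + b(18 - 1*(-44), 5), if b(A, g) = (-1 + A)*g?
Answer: 61502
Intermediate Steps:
b(A, g) = g*(-1 + A)
(33298 + 27899) + b(18 - 1*(-44), 5) = (33298 + 27899) + 5*(-1 + (18 - 1*(-44))) = 61197 + 5*(-1 + (18 + 44)) = 61197 + 5*(-1 + 62) = 61197 + 5*61 = 61197 + 305 = 61502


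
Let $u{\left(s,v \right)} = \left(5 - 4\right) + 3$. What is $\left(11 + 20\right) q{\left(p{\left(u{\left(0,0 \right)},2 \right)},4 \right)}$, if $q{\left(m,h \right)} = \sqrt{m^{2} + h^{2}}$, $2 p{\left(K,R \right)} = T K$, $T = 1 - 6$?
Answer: $62 \sqrt{29} \approx 333.88$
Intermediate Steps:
$T = -5$ ($T = 1 - 6 = -5$)
$u{\left(s,v \right)} = 4$ ($u{\left(s,v \right)} = 1 + 3 = 4$)
$p{\left(K,R \right)} = - \frac{5 K}{2}$ ($p{\left(K,R \right)} = \frac{\left(-5\right) K}{2} = - \frac{5 K}{2}$)
$q{\left(m,h \right)} = \sqrt{h^{2} + m^{2}}$
$\left(11 + 20\right) q{\left(p{\left(u{\left(0,0 \right)},2 \right)},4 \right)} = \left(11 + 20\right) \sqrt{4^{2} + \left(\left(- \frac{5}{2}\right) 4\right)^{2}} = 31 \sqrt{16 + \left(-10\right)^{2}} = 31 \sqrt{16 + 100} = 31 \sqrt{116} = 31 \cdot 2 \sqrt{29} = 62 \sqrt{29}$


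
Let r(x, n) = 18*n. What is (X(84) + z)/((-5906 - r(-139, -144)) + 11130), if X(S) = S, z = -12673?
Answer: -12589/7816 ≈ -1.6107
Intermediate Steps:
(X(84) + z)/((-5906 - r(-139, -144)) + 11130) = (84 - 12673)/((-5906 - 18*(-144)) + 11130) = -12589/((-5906 - 1*(-2592)) + 11130) = -12589/((-5906 + 2592) + 11130) = -12589/(-3314 + 11130) = -12589/7816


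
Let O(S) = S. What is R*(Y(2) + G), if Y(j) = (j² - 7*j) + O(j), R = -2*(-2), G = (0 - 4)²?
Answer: 32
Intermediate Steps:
G = 16 (G = (-4)² = 16)
R = 4
Y(j) = j² - 6*j (Y(j) = (j² - 7*j) + j = j² - 6*j)
R*(Y(2) + G) = 4*(2*(-6 + 2) + 16) = 4*(2*(-4) + 16) = 4*(-8 + 16) = 4*8 = 32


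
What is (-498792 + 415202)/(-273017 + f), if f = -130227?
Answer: 41795/201622 ≈ 0.20729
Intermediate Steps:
(-498792 + 415202)/(-273017 + f) = (-498792 + 415202)/(-273017 - 130227) = -83590/(-403244) = -83590*(-1/403244) = 41795/201622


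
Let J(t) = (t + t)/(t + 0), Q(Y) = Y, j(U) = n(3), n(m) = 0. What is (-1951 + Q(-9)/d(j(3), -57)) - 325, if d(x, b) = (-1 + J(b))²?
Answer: -2285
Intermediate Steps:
j(U) = 0
J(t) = 2 (J(t) = (2*t)/t = 2)
d(x, b) = 1 (d(x, b) = (-1 + 2)² = 1² = 1)
(-1951 + Q(-9)/d(j(3), -57)) - 325 = (-1951 - 9/1) - 325 = (-1951 - 9*1) - 325 = (-1951 - 9) - 325 = -1960 - 325 = -2285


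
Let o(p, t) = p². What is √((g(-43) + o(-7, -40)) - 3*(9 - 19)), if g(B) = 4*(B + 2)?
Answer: I*√85 ≈ 9.2195*I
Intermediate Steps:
g(B) = 8 + 4*B (g(B) = 4*(2 + B) = 8 + 4*B)
√((g(-43) + o(-7, -40)) - 3*(9 - 19)) = √(((8 + 4*(-43)) + (-7)²) - 3*(9 - 19)) = √(((8 - 172) + 49) - 3*(-10)) = √((-164 + 49) + 30) = √(-115 + 30) = √(-85) = I*√85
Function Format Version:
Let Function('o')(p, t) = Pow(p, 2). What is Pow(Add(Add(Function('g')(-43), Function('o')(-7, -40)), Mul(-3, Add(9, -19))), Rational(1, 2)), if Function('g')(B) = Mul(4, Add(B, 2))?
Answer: Mul(I, Pow(85, Rational(1, 2))) ≈ Mul(9.2195, I)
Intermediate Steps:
Function('g')(B) = Add(8, Mul(4, B)) (Function('g')(B) = Mul(4, Add(2, B)) = Add(8, Mul(4, B)))
Pow(Add(Add(Function('g')(-43), Function('o')(-7, -40)), Mul(-3, Add(9, -19))), Rational(1, 2)) = Pow(Add(Add(Add(8, Mul(4, -43)), Pow(-7, 2)), Mul(-3, Add(9, -19))), Rational(1, 2)) = Pow(Add(Add(Add(8, -172), 49), Mul(-3, -10)), Rational(1, 2)) = Pow(Add(Add(-164, 49), 30), Rational(1, 2)) = Pow(Add(-115, 30), Rational(1, 2)) = Pow(-85, Rational(1, 2)) = Mul(I, Pow(85, Rational(1, 2)))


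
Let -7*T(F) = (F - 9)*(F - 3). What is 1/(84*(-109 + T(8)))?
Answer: -1/9096 ≈ -0.00010994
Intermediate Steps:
T(F) = -(-9 + F)*(-3 + F)/7 (T(F) = -(F - 9)*(F - 3)/7 = -(-9 + F)*(-3 + F)/7)
1/(84*(-109 + T(8))) = 1/(84*(-109 + (-27/7 - 1/7*8**2 + (12/7)*8))) = 1/(84*(-109 + (-27/7 - 1/7*64 + 96/7))) = 1/(84*(-109 + (-27/7 - 64/7 + 96/7))) = 1/(84*(-109 + 5/7)) = 1/(84*(-758/7)) = 1/(-9096) = -1/9096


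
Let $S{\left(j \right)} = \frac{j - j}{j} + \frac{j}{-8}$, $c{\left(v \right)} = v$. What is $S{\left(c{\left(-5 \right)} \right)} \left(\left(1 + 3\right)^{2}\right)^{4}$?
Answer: $40960$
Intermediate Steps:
$S{\left(j \right)} = - \frac{j}{8}$ ($S{\left(j \right)} = \frac{0}{j} + j \left(- \frac{1}{8}\right) = 0 - \frac{j}{8} = - \frac{j}{8}$)
$S{\left(c{\left(-5 \right)} \right)} \left(\left(1 + 3\right)^{2}\right)^{4} = \left(- \frac{1}{8}\right) \left(-5\right) \left(\left(1 + 3\right)^{2}\right)^{4} = \frac{5 \left(4^{2}\right)^{4}}{8} = \frac{5 \cdot 16^{4}}{8} = \frac{5}{8} \cdot 65536 = 40960$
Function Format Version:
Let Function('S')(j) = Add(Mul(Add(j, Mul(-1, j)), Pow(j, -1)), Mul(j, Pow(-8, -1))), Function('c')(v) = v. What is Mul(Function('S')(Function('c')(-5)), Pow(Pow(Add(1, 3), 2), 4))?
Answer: 40960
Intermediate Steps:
Function('S')(j) = Mul(Rational(-1, 8), j) (Function('S')(j) = Add(Mul(0, Pow(j, -1)), Mul(j, Rational(-1, 8))) = Add(0, Mul(Rational(-1, 8), j)) = Mul(Rational(-1, 8), j))
Mul(Function('S')(Function('c')(-5)), Pow(Pow(Add(1, 3), 2), 4)) = Mul(Mul(Rational(-1, 8), -5), Pow(Pow(Add(1, 3), 2), 4)) = Mul(Rational(5, 8), Pow(Pow(4, 2), 4)) = Mul(Rational(5, 8), Pow(16, 4)) = Mul(Rational(5, 8), 65536) = 40960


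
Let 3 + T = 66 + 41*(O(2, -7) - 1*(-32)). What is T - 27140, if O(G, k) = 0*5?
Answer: -25765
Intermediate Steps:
O(G, k) = 0
T = 1375 (T = -3 + (66 + 41*(0 - 1*(-32))) = -3 + (66 + 41*(0 + 32)) = -3 + (66 + 41*32) = -3 + (66 + 1312) = -3 + 1378 = 1375)
T - 27140 = 1375 - 27140 = -25765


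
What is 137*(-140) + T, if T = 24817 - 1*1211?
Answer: 4426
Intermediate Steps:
T = 23606 (T = 24817 - 1211 = 23606)
137*(-140) + T = 137*(-140) + 23606 = -19180 + 23606 = 4426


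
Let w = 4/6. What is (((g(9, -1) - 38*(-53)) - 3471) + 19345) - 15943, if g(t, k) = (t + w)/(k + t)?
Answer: 46709/24 ≈ 1946.2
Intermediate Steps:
w = 2/3 (w = 4*(1/6) = 2/3 ≈ 0.66667)
g(t, k) = (2/3 + t)/(k + t) (g(t, k) = (t + 2/3)/(k + t) = (2/3 + t)/(k + t))
(((g(9, -1) - 38*(-53)) - 3471) + 19345) - 15943 = ((((2/3 + 9)/(-1 + 9) - 38*(-53)) - 3471) + 19345) - 15943 = ((((29/3)/8 + 2014) - 3471) + 19345) - 15943 = ((((1/8)*(29/3) + 2014) - 3471) + 19345) - 15943 = (((29/24 + 2014) - 3471) + 19345) - 15943 = ((48365/24 - 3471) + 19345) - 15943 = (-34939/24 + 19345) - 15943 = 429341/24 - 15943 = 46709/24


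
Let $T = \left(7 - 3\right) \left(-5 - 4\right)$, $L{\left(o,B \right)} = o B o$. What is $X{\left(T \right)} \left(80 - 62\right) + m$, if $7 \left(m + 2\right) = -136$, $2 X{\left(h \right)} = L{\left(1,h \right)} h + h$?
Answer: $\frac{79230}{7} \approx 11319.0$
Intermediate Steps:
$L{\left(o,B \right)} = B o^{2}$ ($L{\left(o,B \right)} = B o o = B o^{2}$)
$T = -36$ ($T = 4 \left(-9\right) = -36$)
$X{\left(h \right)} = \frac{h}{2} + \frac{h^{2}}{2}$ ($X{\left(h \right)} = \frac{h 1^{2} h + h}{2} = \frac{h 1 h + h}{2} = \frac{h h + h}{2} = \frac{h^{2} + h}{2} = \frac{h + h^{2}}{2} = \frac{h}{2} + \frac{h^{2}}{2}$)
$m = - \frac{150}{7}$ ($m = -2 + \frac{1}{7} \left(-136\right) = -2 - \frac{136}{7} = - \frac{150}{7} \approx -21.429$)
$X{\left(T \right)} \left(80 - 62\right) + m = \frac{1}{2} \left(-36\right) \left(1 - 36\right) \left(80 - 62\right) - \frac{150}{7} = \frac{1}{2} \left(-36\right) \left(-35\right) 18 - \frac{150}{7} = 630 \cdot 18 - \frac{150}{7} = 11340 - \frac{150}{7} = \frac{79230}{7}$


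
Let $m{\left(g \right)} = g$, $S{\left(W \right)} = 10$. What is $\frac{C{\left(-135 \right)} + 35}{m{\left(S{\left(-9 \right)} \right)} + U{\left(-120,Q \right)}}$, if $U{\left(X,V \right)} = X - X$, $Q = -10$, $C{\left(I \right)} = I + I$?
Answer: $- \frac{47}{2} \approx -23.5$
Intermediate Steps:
$C{\left(I \right)} = 2 I$
$U{\left(X,V \right)} = 0$
$\frac{C{\left(-135 \right)} + 35}{m{\left(S{\left(-9 \right)} \right)} + U{\left(-120,Q \right)}} = \frac{2 \left(-135\right) + 35}{10 + 0} = \frac{-270 + 35}{10} = \left(-235\right) \frac{1}{10} = - \frac{47}{2}$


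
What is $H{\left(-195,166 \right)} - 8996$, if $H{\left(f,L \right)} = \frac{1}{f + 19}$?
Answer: $- \frac{1583297}{176} \approx -8996.0$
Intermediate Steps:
$H{\left(f,L \right)} = \frac{1}{19 + f}$
$H{\left(-195,166 \right)} - 8996 = \frac{1}{19 - 195} - 8996 = \frac{1}{-176} - 8996 = - \frac{1}{176} - 8996 = - \frac{1583297}{176}$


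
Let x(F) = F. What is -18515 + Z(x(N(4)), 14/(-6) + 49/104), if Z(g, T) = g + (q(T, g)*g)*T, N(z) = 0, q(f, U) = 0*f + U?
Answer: -18515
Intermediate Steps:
q(f, U) = U (q(f, U) = 0 + U = U)
Z(g, T) = g + T*g² (Z(g, T) = g + (g*g)*T = g + g²*T = g + T*g²)
-18515 + Z(x(N(4)), 14/(-6) + 49/104) = -18515 + 0*(1 + (14/(-6) + 49/104)*0) = -18515 + 0*(1 + (14*(-⅙) + 49*(1/104))*0) = -18515 + 0*(1 + (-7/3 + 49/104)*0) = -18515 + 0*(1 - 581/312*0) = -18515 + 0*(1 + 0) = -18515 + 0*1 = -18515 + 0 = -18515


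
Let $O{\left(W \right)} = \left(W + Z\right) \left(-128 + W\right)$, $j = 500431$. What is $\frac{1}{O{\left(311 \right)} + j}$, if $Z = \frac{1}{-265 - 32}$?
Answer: $\frac{99}{55176995} \approx 1.7942 \cdot 10^{-6}$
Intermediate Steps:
$Z = - \frac{1}{297}$ ($Z = \frac{1}{-297} = - \frac{1}{297} \approx -0.003367$)
$O{\left(W \right)} = \left(-128 + W\right) \left(- \frac{1}{297} + W\right)$ ($O{\left(W \right)} = \left(W - \frac{1}{297}\right) \left(-128 + W\right) = \left(- \frac{1}{297} + W\right) \left(-128 + W\right) = \left(-128 + W\right) \left(- \frac{1}{297} + W\right)$)
$\frac{1}{O{\left(311 \right)} + j} = \frac{1}{\left(\frac{128}{297} + 311^{2} - \frac{11823287}{297}\right) + 500431} = \frac{1}{\left(\frac{128}{297} + 96721 - \frac{11823287}{297}\right) + 500431} = \frac{1}{\frac{5634326}{99} + 500431} = \frac{1}{\frac{55176995}{99}} = \frac{99}{55176995}$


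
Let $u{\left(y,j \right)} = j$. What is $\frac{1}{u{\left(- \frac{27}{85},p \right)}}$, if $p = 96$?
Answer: $\frac{1}{96} \approx 0.010417$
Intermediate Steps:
$\frac{1}{u{\left(- \frac{27}{85},p \right)}} = \frac{1}{96}$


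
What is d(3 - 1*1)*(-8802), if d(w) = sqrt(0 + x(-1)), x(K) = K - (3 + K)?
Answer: -8802*I*sqrt(3) ≈ -15246.0*I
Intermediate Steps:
x(K) = -3 (x(K) = K + (-3 - K) = -3)
d(w) = I*sqrt(3) (d(w) = sqrt(0 - 3) = sqrt(-3) = I*sqrt(3))
d(3 - 1*1)*(-8802) = (I*sqrt(3))*(-8802) = -8802*I*sqrt(3)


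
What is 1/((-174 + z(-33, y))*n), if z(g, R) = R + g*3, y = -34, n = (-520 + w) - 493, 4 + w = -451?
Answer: 1/450676 ≈ 2.2189e-6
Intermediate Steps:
w = -455 (w = -4 - 451 = -455)
n = -1468 (n = (-520 - 455) - 493 = -975 - 493 = -1468)
z(g, R) = R + 3*g
1/((-174 + z(-33, y))*n) = 1/((-174 + (-34 + 3*(-33)))*(-1468)) = 1/((-174 + (-34 - 99))*(-1468)) = 1/((-174 - 133)*(-1468)) = 1/(-307*(-1468)) = 1/450676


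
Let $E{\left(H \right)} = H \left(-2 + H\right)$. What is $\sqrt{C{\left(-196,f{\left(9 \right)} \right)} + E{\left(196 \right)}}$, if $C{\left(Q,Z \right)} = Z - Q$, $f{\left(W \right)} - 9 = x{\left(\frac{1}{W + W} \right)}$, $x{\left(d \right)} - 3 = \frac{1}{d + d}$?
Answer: $3 \sqrt{4249} \approx 195.55$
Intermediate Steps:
$x{\left(d \right)} = 3 + \frac{1}{2 d}$ ($x{\left(d \right)} = 3 + \frac{1}{d + d} = 3 + \frac{1}{2 d}$)
$f{\left(W \right)} = 12 + W$ ($f{\left(W \right)} = 9 + \left(3 + \frac{1}{2 \frac{1}{W + W}}\right) = 9 + \left(3 + \frac{1}{2 \frac{1}{2 W}}\right) = 9 + \left(3 + \frac{2 W}{2}\right) = 9 + \left(3 + W\right) = 12 + W$)
$\sqrt{C{\left(-196,f{\left(9 \right)} \right)} + E{\left(196 \right)}} = \sqrt{\left(\left(12 + 9\right) - -196\right) + 196 \left(-2 + 196\right)} = \sqrt{\left(21 + 196\right) + 196 \cdot 194} = \sqrt{217 + 38024} = \sqrt{38241} = 3 \sqrt{4249}$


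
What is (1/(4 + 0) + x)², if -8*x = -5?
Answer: 49/64 ≈ 0.76563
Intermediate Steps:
x = 5/8 (x = -⅛*(-5) = 5/8 ≈ 0.62500)
(1/(4 + 0) + x)² = (1/(4 + 0) + 5/8)² = (1/4 + 5/8)² = (¼ + 5/8)² = (7/8)² = 49/64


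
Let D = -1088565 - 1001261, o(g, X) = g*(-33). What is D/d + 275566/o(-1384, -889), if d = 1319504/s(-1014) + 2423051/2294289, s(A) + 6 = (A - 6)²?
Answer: -18985496510267973680821/21116644199458500 ≈ -8.9908e+5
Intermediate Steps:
o(g, X) = -33*g
s(A) = -6 + (-6 + A)² (s(A) = -6 + (A - 6)² = -6 + (-6 + A)²)
D = -2089826
d = 924708539125/397827418311 (d = 1319504/(-6 + (-6 - 1014)²) + 2423051/2294289 = 1319504/(-6 + (-1020)²) + 2423051*(1/2294289) = 1319504/(-6 + 1040400) + 2423051/2294289 = 1319504/1040394 + 2423051/2294289 = 1319504*(1/1040394) + 2423051/2294289 = 659752/520197 + 2423051/2294289 = 924708539125/397827418311 ≈ 2.3244)
D/d + 275566/o(-1384, -889) = -2089826/924708539125/397827418311 + 275566/((-33*(-1384))) = -2089826*397827418311/924708539125 + 275566/45672 = -831390082299203886/924708539125 + 275566*(1/45672) = -831390082299203886/924708539125 + 137783/22836 = -18985496510267973680821/21116644199458500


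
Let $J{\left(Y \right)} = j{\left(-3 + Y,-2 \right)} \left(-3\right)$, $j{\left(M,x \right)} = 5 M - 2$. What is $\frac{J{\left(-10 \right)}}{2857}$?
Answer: $\frac{201}{2857} \approx 0.070354$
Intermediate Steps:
$j{\left(M,x \right)} = -2 + 5 M$
$J{\left(Y \right)} = 51 - 15 Y$ ($J{\left(Y \right)} = \left(-2 + 5 \left(-3 + Y\right)\right) \left(-3\right) = \left(-2 + \left(-15 + 5 Y\right)\right) \left(-3\right) = \left(-17 + 5 Y\right) \left(-3\right) = 51 - 15 Y$)
$\frac{J{\left(-10 \right)}}{2857} = \frac{51 - -150}{2857} = \left(51 + 150\right) \frac{1}{2857} = 201 \cdot \frac{1}{2857} = \frac{201}{2857}$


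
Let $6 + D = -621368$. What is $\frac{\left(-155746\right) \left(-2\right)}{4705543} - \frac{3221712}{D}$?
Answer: $\frac{590517591524}{112457772157} \approx 5.251$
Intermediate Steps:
$D = -621374$ ($D = -6 - 621368 = -621374$)
$\frac{\left(-155746\right) \left(-2\right)}{4705543} - \frac{3221712}{D} = \frac{\left(-155746\right) \left(-2\right)}{4705543} - \frac{3221712}{-621374} = 311492 \cdot \frac{1}{4705543} - - \frac{123912}{23899} = \frac{311492}{4705543} + \frac{123912}{23899} = \frac{590517591524}{112457772157}$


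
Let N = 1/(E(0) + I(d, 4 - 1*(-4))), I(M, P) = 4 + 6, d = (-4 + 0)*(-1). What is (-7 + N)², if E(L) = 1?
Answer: 5776/121 ≈ 47.736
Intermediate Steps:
d = 4 (d = -4*(-1) = 4)
I(M, P) = 10
N = 1/11 (N = 1/(1 + 10) = 1/11 ≈ 0.090909)
(-7 + N)² = (-7 + 1/11)² = (-76/11)² = 5776/121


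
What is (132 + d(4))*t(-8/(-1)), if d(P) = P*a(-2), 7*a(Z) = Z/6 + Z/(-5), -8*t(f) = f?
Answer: -13864/105 ≈ -132.04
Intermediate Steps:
t(f) = -f/8
a(Z) = -Z/210 (a(Z) = (Z/6 + Z/(-5))/7 = (Z*(1/6) + Z*(-1/5))/7 = (Z/6 - Z/5)/7 = (-Z/30)/7 = -Z/210)
d(P) = P/105 (d(P) = P*(-1/210*(-2)) = P*(1/105) = P/105)
(132 + d(4))*t(-8/(-1)) = (132 + (1/105)*4)*(-(-1)/(-1)) = (132 + 4/105)*(-(-1)*(-1)) = 13864*(-1/8*8)/105 = (13864/105)*(-1) = -13864/105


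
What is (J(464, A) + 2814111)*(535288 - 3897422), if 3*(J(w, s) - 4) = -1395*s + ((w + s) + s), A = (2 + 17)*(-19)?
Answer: -10025527201796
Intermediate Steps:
A = -361 (A = 19*(-19) = -361)
J(w, s) = 4 - 1393*s/3 + w/3 (J(w, s) = 4 + (-1395*s + ((w + s) + s))/3 = 4 + (-1395*s + ((s + w) + s))/3 = 4 + (-1395*s + (w + 2*s))/3 = 4 + (w - 1393*s)/3 = 4 + (-1393*s/3 + w/3) = 4 - 1393*s/3 + w/3)
(J(464, A) + 2814111)*(535288 - 3897422) = ((4 - 1393/3*(-361) + (1/3)*464) + 2814111)*(535288 - 3897422) = ((4 + 502873/3 + 464/3) + 2814111)*(-3362134) = (167783 + 2814111)*(-3362134) = 2981894*(-3362134) = -10025527201796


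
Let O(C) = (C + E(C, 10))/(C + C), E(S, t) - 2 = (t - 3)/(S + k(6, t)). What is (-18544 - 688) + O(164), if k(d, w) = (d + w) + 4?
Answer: -1160659113/60352 ≈ -19232.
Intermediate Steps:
k(d, w) = 4 + d + w
E(S, t) = 2 + (-3 + t)/(10 + S + t) (E(S, t) = 2 + (t - 3)/(S + (4 + 6 + t)) = 2 + (-3 + t)/(S + (10 + t)) = 2 + (-3 + t)/(10 + S + t))
O(C) = (C + (47 + 2*C)/(20 + C))/(2*C) (O(C) = (C + (17 + 2*C + 3*10)/(10 + C + 10))/(C + C) = (C + (17 + 2*C + 30)/(20 + C))/((2*C)) = (C + (47 + 2*C)/(20 + C))*(1/(2*C)) = (C + (47 + 2*C)/(20 + C))/(2*C))
(-18544 - 688) + O(164) = (-18544 - 688) + (½)*(47 + 164² + 22*164)/(164*(20 + 164)) = -19232 + (½)*(1/164)*(47 + 26896 + 3608)/184 = -19232 + (½)*(1/164)*(1/184)*30551 = -19232 + 30551/60352 = -1160659113/60352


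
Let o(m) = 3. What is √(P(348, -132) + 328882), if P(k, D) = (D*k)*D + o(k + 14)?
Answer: √6392437 ≈ 2528.3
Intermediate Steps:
P(k, D) = 3 + k*D² (P(k, D) = (D*k)*D + 3 = k*D² + 3 = 3 + k*D²)
√(P(348, -132) + 328882) = √((3 + 348*(-132)²) + 328882) = √((3 + 348*17424) + 328882) = √((3 + 6063552) + 328882) = √(6063555 + 328882) = √6392437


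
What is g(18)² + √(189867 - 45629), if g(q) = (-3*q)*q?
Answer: 944784 + √144238 ≈ 9.4516e+5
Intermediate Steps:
g(q) = -3*q²
g(18)² + √(189867 - 45629) = (-3*18²)² + √(189867 - 45629) = (-3*324)² + √144238 = (-972)² + √144238 = 944784 + √144238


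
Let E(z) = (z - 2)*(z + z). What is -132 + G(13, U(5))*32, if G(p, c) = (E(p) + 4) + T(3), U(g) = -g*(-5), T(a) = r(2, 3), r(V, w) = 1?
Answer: 9180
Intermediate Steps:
T(a) = 1
E(z) = 2*z*(-2 + z) (E(z) = (-2 + z)*(2*z) = 2*z*(-2 + z))
U(g) = 5*g
G(p, c) = 5 + 2*p*(-2 + p) (G(p, c) = (2*p*(-2 + p) + 4) + 1 = (4 + 2*p*(-2 + p)) + 1 = 5 + 2*p*(-2 + p))
-132 + G(13, U(5))*32 = -132 + (5 + 2*13*(-2 + 13))*32 = -132 + (5 + 2*13*11)*32 = -132 + (5 + 286)*32 = -132 + 291*32 = -132 + 9312 = 9180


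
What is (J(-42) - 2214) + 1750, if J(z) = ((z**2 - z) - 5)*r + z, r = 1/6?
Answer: -1235/6 ≈ -205.83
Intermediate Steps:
r = 1/6 ≈ 0.16667
J(z) = -5/6 + z**2/6 + 5*z/6 (J(z) = ((z**2 - z) - 5)*(1/6) + z = (-5 + z**2 - z)*(1/6) + z = (-5/6 - z/6 + z**2/6) + z = -5/6 + z**2/6 + 5*z/6)
(J(-42) - 2214) + 1750 = ((-5/6 + (1/6)*(-42)**2 + (5/6)*(-42)) - 2214) + 1750 = ((-5/6 + (1/6)*1764 - 35) - 2214) + 1750 = ((-5/6 + 294 - 35) - 2214) + 1750 = (1549/6 - 2214) + 1750 = -11735/6 + 1750 = -1235/6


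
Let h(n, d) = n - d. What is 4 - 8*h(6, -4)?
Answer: -76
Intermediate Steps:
4 - 8*h(6, -4) = 4 - 8*(6 - 1*(-4)) = 4 - 8*(6 + 4) = 4 - 8*10 = 4 - 80 = -76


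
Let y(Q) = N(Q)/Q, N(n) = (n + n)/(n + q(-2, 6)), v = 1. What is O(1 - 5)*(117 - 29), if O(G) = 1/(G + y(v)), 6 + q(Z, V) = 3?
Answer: -88/5 ≈ -17.600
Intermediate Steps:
q(Z, V) = -3 (q(Z, V) = -6 + 3 = -3)
N(n) = 2*n/(-3 + n) (N(n) = (n + n)/(n - 3) = (2*n)/(-3 + n) = 2*n/(-3 + n))
y(Q) = 2/(-3 + Q) (y(Q) = (2*Q/(-3 + Q))/Q = 2/(-3 + Q))
O(G) = 1/(-1 + G) (O(G) = 1/(G + 2/(-3 + 1)) = 1/(G + 2/(-2)) = 1/(G + 2*(-½)) = 1/(G - 1) = 1/(-1 + G))
O(1 - 5)*(117 - 29) = (117 - 29)/(-1 + (1 - 5)) = 88/(-1 - 4) = 88/(-5) = -⅕*88 = -88/5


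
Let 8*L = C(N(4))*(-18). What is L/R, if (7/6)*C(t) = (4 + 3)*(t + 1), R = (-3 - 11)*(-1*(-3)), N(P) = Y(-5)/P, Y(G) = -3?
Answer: 9/112 ≈ 0.080357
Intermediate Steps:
N(P) = -3/P
R = -42 (R = -14*3 = -42)
C(t) = 6 + 6*t (C(t) = 6*((4 + 3)*(t + 1))/7 = 6*(7*(1 + t))/7 = 6*(7 + 7*t)/7 = 6 + 6*t)
L = -27/8 (L = ((6 + 6*(-3/4))*(-18))/8 = ((6 - 9/2)*(-18))/8 = ((3/2)*(-18))/8 = (1/8)*(-27) = -27/8 ≈ -3.3750)
L/R = -27/8/(-42) = -27/8*(-1/42) = 9/112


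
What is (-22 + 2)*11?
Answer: -220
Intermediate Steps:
(-22 + 2)*11 = -20*11 = -220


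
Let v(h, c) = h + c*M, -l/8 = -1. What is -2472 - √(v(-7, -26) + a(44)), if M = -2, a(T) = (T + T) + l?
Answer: -2472 - √141 ≈ -2483.9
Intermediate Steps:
l = 8 (l = -8*(-1) = 8)
a(T) = 8 + 2*T (a(T) = (T + T) + 8 = 2*T + 8 = 8 + 2*T)
v(h, c) = h - 2*c (v(h, c) = h + c*(-2) = h - 2*c)
-2472 - √(v(-7, -26) + a(44)) = -2472 - √((-7 - 2*(-26)) + (8 + 2*44)) = -2472 - √((-7 + 52) + (8 + 88)) = -2472 - √(45 + 96) = -2472 - √141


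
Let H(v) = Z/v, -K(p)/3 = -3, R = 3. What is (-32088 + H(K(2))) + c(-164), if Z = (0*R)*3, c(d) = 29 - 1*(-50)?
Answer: -32009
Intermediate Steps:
c(d) = 79 (c(d) = 29 + 50 = 79)
K(p) = 9 (K(p) = -3*(-3) = 9)
Z = 0 (Z = (0*3)*3 = 0*3 = 0)
H(v) = 0 (H(v) = 0/v = 0)
(-32088 + H(K(2))) + c(-164) = (-32088 + 0) + 79 = -32088 + 79 = -32009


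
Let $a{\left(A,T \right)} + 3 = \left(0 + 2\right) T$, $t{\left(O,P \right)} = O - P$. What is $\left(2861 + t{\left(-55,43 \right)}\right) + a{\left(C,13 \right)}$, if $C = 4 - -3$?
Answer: $2786$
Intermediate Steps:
$C = 7$ ($C = 4 + 3 = 7$)
$a{\left(A,T \right)} = -3 + 2 T$ ($a{\left(A,T \right)} = -3 + \left(0 + 2\right) T = -3 + 2 T$)
$\left(2861 + t{\left(-55,43 \right)}\right) + a{\left(C,13 \right)} = \left(2861 - 98\right) + \left(-3 + 2 \cdot 13\right) = \left(2861 - 98\right) + \left(-3 + 26\right) = \left(2861 - 98\right) + 23 = 2763 + 23 = 2786$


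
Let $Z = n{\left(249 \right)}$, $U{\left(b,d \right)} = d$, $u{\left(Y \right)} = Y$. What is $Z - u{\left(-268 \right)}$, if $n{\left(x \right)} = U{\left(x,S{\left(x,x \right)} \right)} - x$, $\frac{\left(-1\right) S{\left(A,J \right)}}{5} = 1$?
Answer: $14$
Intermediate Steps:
$S{\left(A,J \right)} = -5$ ($S{\left(A,J \right)} = \left(-5\right) 1 = -5$)
$n{\left(x \right)} = -5 - x$
$Z = -254$ ($Z = -5 - 249 = -254$)
$Z - u{\left(-268 \right)} = -254 - -268 = -254 + 268 = 14$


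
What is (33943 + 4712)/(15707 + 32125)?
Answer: 12885/15944 ≈ 0.80814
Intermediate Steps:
(33943 + 4712)/(15707 + 32125) = 38655/47832 = 38655*(1/47832) = 12885/15944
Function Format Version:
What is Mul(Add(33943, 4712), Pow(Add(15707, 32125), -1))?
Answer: Rational(12885, 15944) ≈ 0.80814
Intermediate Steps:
Mul(Add(33943, 4712), Pow(Add(15707, 32125), -1)) = Mul(38655, Pow(47832, -1)) = Mul(38655, Rational(1, 47832)) = Rational(12885, 15944)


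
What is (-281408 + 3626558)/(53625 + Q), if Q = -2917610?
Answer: -669030/572797 ≈ -1.1680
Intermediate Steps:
(-281408 + 3626558)/(53625 + Q) = (-281408 + 3626558)/(53625 - 2917610) = 3345150/(-2863985) = 3345150*(-1/2863985) = -669030/572797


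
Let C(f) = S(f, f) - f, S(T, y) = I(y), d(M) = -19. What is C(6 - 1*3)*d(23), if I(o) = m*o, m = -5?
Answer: 342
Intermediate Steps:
I(o) = -5*o
S(T, y) = -5*y
C(f) = -6*f (C(f) = -5*f - f = -6*f)
C(6 - 1*3)*d(23) = -6*(6 - 1*3)*(-19) = -6*(6 - 3)*(-19) = -6*3*(-19) = -18*(-19) = 342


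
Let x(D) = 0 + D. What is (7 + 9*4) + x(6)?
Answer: 49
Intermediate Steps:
x(D) = D
(7 + 9*4) + x(6) = (7 + 9*4) + 6 = (7 + 36) + 6 = 43 + 6 = 49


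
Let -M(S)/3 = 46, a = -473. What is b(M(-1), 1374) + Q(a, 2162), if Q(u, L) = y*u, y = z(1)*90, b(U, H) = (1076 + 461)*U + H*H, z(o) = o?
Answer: 1633200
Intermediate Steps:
M(S) = -138 (M(S) = -3*46 = -138)
b(U, H) = H² + 1537*U (b(U, H) = 1537*U + H² = H² + 1537*U)
y = 90 (y = 1*90 = 90)
Q(u, L) = 90*u
b(M(-1), 1374) + Q(a, 2162) = (1374² + 1537*(-138)) + 90*(-473) = (1887876 - 212106) - 42570 = 1675770 - 42570 = 1633200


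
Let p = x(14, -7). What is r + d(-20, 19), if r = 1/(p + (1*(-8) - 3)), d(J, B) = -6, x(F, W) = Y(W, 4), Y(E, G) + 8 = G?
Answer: -91/15 ≈ -6.0667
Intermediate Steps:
Y(E, G) = -8 + G
x(F, W) = -4 (x(F, W) = -8 + 4 = -4)
p = -4
r = -1/15 (r = 1/(-4 + (1*(-8) - 3)) = 1/(-4 + (-8 - 3)) = 1/(-4 - 11) = 1/(-15) = -1/15 ≈ -0.066667)
r + d(-20, 19) = -1/15 - 6 = -91/15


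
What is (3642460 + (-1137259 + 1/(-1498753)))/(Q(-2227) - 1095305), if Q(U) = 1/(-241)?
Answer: -452438640479416/197811795136509 ≈ -2.2872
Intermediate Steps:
Q(U) = -1/241
(3642460 + (-1137259 + 1/(-1498753)))/(Q(-2227) - 1095305) = (3642460 + (-1137259 + 1/(-1498753)))/(-1/241 - 1095305) = (3642460 + (-1137259 - 1/1498753))/(-263968506/241) = (3642460 - 1704470338028/1498753)*(-241/263968506) = (3754677514352/1498753)*(-241/263968506) = -452438640479416/197811795136509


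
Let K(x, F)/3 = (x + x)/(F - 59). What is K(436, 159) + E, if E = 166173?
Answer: 4154979/25 ≈ 1.6620e+5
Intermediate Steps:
K(x, F) = 6*x/(-59 + F) (K(x, F) = 3*((x + x)/(F - 59)) = 3*((2*x)/(-59 + F)) = 3*(2*x/(-59 + F)) = 6*x/(-59 + F))
K(436, 159) + E = 6*436/(-59 + 159) + 166173 = 6*436/100 + 166173 = 6*436*(1/100) + 166173 = 654/25 + 166173 = 4154979/25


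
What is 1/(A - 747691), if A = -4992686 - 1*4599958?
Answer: -1/10340335 ≈ -9.6709e-8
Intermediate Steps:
A = -9592644 (A = -4992686 - 4599958 = -9592644)
1/(A - 747691) = 1/(-9592644 - 747691) = 1/(-10340335) = -1/10340335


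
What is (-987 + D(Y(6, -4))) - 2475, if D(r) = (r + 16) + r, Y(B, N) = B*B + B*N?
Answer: -3422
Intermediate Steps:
Y(B, N) = B² + B*N
D(r) = 16 + 2*r (D(r) = (16 + r) + r = 16 + 2*r)
(-987 + D(Y(6, -4))) - 2475 = (-987 + (16 + 2*(6*(6 - 4)))) - 2475 = (-987 + (16 + 2*(6*2))) - 2475 = (-987 + (16 + 2*12)) - 2475 = (-987 + (16 + 24)) - 2475 = (-987 + 40) - 2475 = -947 - 2475 = -3422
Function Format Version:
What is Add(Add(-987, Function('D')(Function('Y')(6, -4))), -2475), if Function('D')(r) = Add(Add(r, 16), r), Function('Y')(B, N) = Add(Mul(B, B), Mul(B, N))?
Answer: -3422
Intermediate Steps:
Function('Y')(B, N) = Add(Pow(B, 2), Mul(B, N))
Function('D')(r) = Add(16, Mul(2, r)) (Function('D')(r) = Add(Add(16, r), r) = Add(16, Mul(2, r)))
Add(Add(-987, Function('D')(Function('Y')(6, -4))), -2475) = Add(Add(-987, Add(16, Mul(2, Mul(6, Add(6, -4))))), -2475) = Add(Add(-987, Add(16, Mul(2, Mul(6, 2)))), -2475) = Add(Add(-987, Add(16, Mul(2, 12))), -2475) = Add(Add(-987, Add(16, 24)), -2475) = Add(Add(-987, 40), -2475) = Add(-947, -2475) = -3422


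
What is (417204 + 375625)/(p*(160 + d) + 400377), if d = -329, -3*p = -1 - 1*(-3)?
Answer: 2378487/1201469 ≈ 1.9796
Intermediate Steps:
p = -⅔ (p = -(-1 - 1*(-3))/3 = -(-1 + 3)/3 = -⅓*2 = -⅔ ≈ -0.66667)
(417204 + 375625)/(p*(160 + d) + 400377) = (417204 + 375625)/(-2*(160 - 329)/3 + 400377) = 792829/(-⅔*(-169) + 400377) = 792829/(338/3 + 400377) = 792829/(1201469/3) = 792829*(3/1201469) = 2378487/1201469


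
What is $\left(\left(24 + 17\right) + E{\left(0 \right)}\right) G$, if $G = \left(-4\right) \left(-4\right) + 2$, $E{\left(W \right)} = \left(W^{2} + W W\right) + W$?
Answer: $738$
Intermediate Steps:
$E{\left(W \right)} = W + 2 W^{2}$ ($E{\left(W \right)} = \left(W^{2} + W^{2}\right) + W = 2 W^{2} + W = W + 2 W^{2}$)
$G = 18$ ($G = 16 + 2 = 18$)
$\left(\left(24 + 17\right) + E{\left(0 \right)}\right) G = \left(\left(24 + 17\right) + 0 \left(1 + 2 \cdot 0\right)\right) 18 = \left(41 + 0 \left(1 + 0\right)\right) 18 = \left(41 + 0 \cdot 1\right) 18 = \left(41 + 0\right) 18 = 41 \cdot 18 = 738$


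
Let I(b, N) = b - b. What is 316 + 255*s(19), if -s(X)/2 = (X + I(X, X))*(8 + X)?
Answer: -261314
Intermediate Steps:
I(b, N) = 0
s(X) = -2*X*(8 + X) (s(X) = -2*(X + 0)*(8 + X) = -2*X*(8 + X))
316 + 255*s(19) = 316 + 255*(2*19*(-8 - 1*19)) = 316 + 255*(2*19*(-8 - 19)) = 316 + 255*(2*19*(-27)) = 316 + 255*(-1026) = 316 - 261630 = -261314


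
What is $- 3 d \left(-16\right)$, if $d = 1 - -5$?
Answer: $288$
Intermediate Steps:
$d = 6$ ($d = 1 + 5 = 6$)
$- 3 d \left(-16\right) = \left(-3\right) 6 \left(-16\right) = \left(-18\right) \left(-16\right) = 288$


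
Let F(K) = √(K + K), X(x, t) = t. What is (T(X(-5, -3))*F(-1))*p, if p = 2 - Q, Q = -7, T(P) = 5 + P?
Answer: 18*I*√2 ≈ 25.456*I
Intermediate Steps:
F(K) = √2*√K (F(K) = √(2*K) = √2*√K)
p = 9 (p = 2 - 1*(-7) = 2 + 7 = 9)
(T(X(-5, -3))*F(-1))*p = ((5 - 3)*(√2*√(-1)))*9 = (2*(√2*I))*9 = (2*(I*√2))*9 = (2*I*√2)*9 = 18*I*√2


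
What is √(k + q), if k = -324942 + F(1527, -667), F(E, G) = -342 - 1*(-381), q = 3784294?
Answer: √3459391 ≈ 1859.9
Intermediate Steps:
F(E, G) = 39 (F(E, G) = -342 + 381 = 39)
k = -324903 (k = -324942 + 39 = -324903)
√(k + q) = √(-324903 + 3784294) = √3459391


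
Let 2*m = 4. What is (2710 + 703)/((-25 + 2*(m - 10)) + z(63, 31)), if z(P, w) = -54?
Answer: -3413/95 ≈ -35.926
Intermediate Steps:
m = 2 (m = (½)*4 = 2)
(2710 + 703)/((-25 + 2*(m - 10)) + z(63, 31)) = (2710 + 703)/((-25 + 2*(2 - 10)) - 54) = 3413/((-25 + 2*(-8)) - 54) = 3413/((-25 - 16) - 54) = 3413/(-41 - 54) = 3413/(-95) = 3413*(-1/95) = -3413/95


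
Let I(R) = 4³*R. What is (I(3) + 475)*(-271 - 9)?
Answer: -186760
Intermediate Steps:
I(R) = 64*R
(I(3) + 475)*(-271 - 9) = (64*3 + 475)*(-271 - 9) = (192 + 475)*(-280) = 667*(-280) = -186760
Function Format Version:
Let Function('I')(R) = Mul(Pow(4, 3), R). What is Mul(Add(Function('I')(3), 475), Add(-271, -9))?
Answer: -186760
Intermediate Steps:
Function('I')(R) = Mul(64, R)
Mul(Add(Function('I')(3), 475), Add(-271, -9)) = Mul(Add(Mul(64, 3), 475), Add(-271, -9)) = Mul(Add(192, 475), -280) = Mul(667, -280) = -186760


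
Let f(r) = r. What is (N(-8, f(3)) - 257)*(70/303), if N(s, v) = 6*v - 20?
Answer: -18130/303 ≈ -59.835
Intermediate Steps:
N(s, v) = -20 + 6*v
(N(-8, f(3)) - 257)*(70/303) = ((-20 + 6*3) - 257)*(70/303) = ((-20 + 18) - 257)*(70*(1/303)) = (-2 - 257)*(70/303) = -259*70/303 = -18130/303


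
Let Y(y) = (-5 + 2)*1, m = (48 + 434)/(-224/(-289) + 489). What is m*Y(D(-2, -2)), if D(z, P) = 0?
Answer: -417894/141545 ≈ -2.9524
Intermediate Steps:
m = 139298/141545 (m = 482/(-224*(-1/289) + 489) = 482/(224/289 + 489) = 482/(141545/289) = 482*(289/141545) = 139298/141545 ≈ 0.98413)
Y(y) = -3 (Y(y) = -3*1 = -3)
m*Y(D(-2, -2)) = (139298/141545)*(-3) = -417894/141545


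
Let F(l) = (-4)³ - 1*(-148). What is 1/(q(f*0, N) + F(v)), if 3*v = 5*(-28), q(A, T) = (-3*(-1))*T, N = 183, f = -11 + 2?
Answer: 1/633 ≈ 0.0015798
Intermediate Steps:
f = -9
q(A, T) = 3*T
v = -140/3 (v = (5*(-28))/3 = (⅓)*(-140) = -140/3 ≈ -46.667)
F(l) = 84 (F(l) = -64 + 148 = 84)
1/(q(f*0, N) + F(v)) = 1/(3*183 + 84) = 1/(549 + 84) = 1/633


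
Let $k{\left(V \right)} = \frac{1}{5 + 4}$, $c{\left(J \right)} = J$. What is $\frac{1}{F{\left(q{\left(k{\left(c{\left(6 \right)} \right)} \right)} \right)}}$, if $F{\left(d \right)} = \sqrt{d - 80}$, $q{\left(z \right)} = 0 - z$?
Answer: $- \frac{3 i \sqrt{721}}{721} \approx - 0.11173 i$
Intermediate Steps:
$k{\left(V \right)} = \frac{1}{9}$
$q{\left(z \right)} = - z$
$F{\left(d \right)} = \sqrt{-80 + d}$
$\frac{1}{F{\left(q{\left(k{\left(c{\left(6 \right)} \right)} \right)} \right)}} = \frac{1}{\sqrt{-80 - \frac{1}{9}}} = \frac{1}{\sqrt{- \frac{721}{9}}} = \frac{1}{\frac{1}{3} i \sqrt{721}} = - \frac{3 i \sqrt{721}}{721}$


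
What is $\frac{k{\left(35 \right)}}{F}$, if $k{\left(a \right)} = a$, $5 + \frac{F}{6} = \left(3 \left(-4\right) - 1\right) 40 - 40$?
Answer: $- \frac{7}{678} \approx -0.010324$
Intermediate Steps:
$F = -3390$ ($F = -30 + 6 \left(\left(3 \left(-4\right) - 1\right) 40 - 40\right) = -30 + 6 \left(\left(-12 - 1\right) 40 - 40\right) = -30 + 6 \left(\left(-13\right) 40 - 40\right) = -30 + 6 \left(-520 - 40\right) = -30 + 6 \left(-560\right) = -30 - 3360 = -3390$)
$\frac{k{\left(35 \right)}}{F} = \frac{35}{-3390} = 35 \left(- \frac{1}{3390}\right) = - \frac{7}{678}$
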